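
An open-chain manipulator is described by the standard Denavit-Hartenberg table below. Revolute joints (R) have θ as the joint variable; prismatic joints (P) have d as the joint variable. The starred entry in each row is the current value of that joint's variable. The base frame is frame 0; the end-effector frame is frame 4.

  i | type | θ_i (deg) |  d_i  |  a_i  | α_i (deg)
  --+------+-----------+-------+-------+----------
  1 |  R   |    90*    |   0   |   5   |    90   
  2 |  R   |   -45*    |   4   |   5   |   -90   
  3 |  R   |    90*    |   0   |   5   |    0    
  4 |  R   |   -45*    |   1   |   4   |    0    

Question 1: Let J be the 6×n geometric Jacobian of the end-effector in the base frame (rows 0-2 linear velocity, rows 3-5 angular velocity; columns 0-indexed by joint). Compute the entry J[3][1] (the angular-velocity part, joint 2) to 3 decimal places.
1.000

axis z_1 = (1.0000,-0.0000,0.0000); lever o_n−o_1 = (-3.8284,6.2426,-4.8284)
cross product → J_v[:, 1] = (-0.0000,4.8284,6.2426)
J_ω[:, 1] = z_1
entry J[3][1] = 1.0000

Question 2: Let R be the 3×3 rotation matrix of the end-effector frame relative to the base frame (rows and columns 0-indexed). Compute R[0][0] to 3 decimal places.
-0.707

End-effector x-axis (col 0 of R) = (-0.7071,0.5000,-0.5000)
R[0][0] = -0.7071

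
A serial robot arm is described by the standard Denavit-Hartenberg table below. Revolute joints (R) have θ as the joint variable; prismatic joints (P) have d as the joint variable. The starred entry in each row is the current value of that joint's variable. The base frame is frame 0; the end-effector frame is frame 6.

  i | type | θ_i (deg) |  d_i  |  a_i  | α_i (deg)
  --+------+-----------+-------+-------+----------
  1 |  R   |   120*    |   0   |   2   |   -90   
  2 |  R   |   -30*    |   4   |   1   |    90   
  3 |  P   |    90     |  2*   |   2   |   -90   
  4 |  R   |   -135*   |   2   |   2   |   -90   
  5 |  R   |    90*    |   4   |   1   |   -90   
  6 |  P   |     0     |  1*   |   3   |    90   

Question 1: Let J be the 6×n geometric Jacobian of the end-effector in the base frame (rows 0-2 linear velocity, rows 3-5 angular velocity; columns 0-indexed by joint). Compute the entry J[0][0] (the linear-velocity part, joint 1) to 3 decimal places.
2.476

axis z_0 = ẑ; lever o_n−o_0 = (-7.9484,-2.4756,6.2939)
cross product → J_v[:, 0] = (2.4756,-7.9484,0.0000)
J_ω[:, 0] = z_0
entry J[0][0] = 2.4756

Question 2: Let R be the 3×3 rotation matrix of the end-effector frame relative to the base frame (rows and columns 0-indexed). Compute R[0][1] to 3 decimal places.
-0.789

End-effector y-axis (col 1 of R) = (-0.7891,-0.0474,-0.6124)
R[0][1] = -0.7891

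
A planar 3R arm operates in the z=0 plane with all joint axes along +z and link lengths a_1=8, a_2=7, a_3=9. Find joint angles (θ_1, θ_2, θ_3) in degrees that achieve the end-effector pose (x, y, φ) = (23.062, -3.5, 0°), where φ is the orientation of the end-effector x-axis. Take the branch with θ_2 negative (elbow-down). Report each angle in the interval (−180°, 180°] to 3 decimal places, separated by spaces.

0.002 -30.005 30.003

wrist centre = target − a_3·(cos φ, sin φ) = (14.0620, -3.5000)
cos θ_2 = (209.9898−8²−7²)/(2·8·7) = 0.8660; θ_2 = -30.0051° (elbow-down)
β = atan2(-3.5000,14.0620) = -13.9768°; ψ = atan2(-3.5005,14.0619) = -13.9790°
θ_1 = β − ψ = 0.0022°
θ_3 = φ − θ_1 − θ_2 = 30.0029° (wrapped to (-180°,180°])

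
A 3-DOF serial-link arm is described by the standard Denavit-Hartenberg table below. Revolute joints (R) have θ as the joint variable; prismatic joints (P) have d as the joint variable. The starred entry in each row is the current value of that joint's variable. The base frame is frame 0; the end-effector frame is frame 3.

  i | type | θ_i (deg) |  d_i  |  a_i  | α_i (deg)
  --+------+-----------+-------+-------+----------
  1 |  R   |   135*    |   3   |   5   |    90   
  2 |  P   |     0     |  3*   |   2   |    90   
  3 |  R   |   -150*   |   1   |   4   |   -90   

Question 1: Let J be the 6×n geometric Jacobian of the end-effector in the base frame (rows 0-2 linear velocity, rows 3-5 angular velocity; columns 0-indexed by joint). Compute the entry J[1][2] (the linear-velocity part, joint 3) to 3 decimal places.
-1.035

axis z_2 = (0.0000,0.0000,-1.0000); lever o_n−o_2 = (1.0353,-3.8637,-1.0000)
cross product → J_v[:, 2] = (-3.8637,-1.0353,-0.0000)
J_ω[:, 2] = z_2
entry J[1][2] = -1.0353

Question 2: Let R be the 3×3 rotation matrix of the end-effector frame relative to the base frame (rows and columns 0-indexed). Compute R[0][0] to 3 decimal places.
0.259

End-effector x-axis (col 0 of R) = (0.2588,-0.9659,-0.0000)
R[0][0] = 0.2588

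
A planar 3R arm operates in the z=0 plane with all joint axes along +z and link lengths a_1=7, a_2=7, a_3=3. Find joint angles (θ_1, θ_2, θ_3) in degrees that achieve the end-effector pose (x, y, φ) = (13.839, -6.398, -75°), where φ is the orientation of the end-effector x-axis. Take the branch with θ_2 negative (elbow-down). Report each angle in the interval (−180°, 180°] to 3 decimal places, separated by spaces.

-0.007 -29.987 -45.006

wrist centre = target − a_3·(cos φ, sin φ) = (13.0625, -3.5002)
cos θ_2 = (182.8816−7²−7²)/(2·7·7) = 0.8661; θ_2 = -29.9870° (elbow-down)
β = atan2(-3.5002,13.0625) = -15.0005°; ψ = atan2(-3.4986,13.0630) = -14.9935°
θ_1 = β − ψ = -0.0070°
θ_3 = φ − θ_1 − θ_2 = -45.0060° (wrapped to (-180°,180°])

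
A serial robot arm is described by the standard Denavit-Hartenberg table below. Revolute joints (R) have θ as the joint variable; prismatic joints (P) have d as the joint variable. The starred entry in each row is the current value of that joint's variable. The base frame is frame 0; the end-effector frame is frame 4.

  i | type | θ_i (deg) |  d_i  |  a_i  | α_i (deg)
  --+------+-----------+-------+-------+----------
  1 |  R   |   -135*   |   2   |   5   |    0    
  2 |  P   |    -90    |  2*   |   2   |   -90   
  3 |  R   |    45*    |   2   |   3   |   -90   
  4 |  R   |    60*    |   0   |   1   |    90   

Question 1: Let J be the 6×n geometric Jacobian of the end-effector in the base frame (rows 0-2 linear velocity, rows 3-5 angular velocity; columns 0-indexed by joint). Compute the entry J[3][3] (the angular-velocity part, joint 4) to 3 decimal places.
axis z_3 = (0.5000,-0.5000,-0.7071); lever o_n−o_3 = (0.3624,0.8624,-0.3536)
cross product → J_v[:, 3] = (0.7866,-0.0795,0.6124)
J_ω[:, 3] = z_3
entry J[3][3] = 0.5000

0.500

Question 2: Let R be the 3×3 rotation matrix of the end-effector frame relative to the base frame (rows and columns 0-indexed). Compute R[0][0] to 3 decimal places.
0.362

End-effector x-axis (col 0 of R) = (0.3624,0.8624,-0.3536)
R[0][0] = 0.3624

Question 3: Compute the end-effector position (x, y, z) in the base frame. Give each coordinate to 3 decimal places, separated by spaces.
after link 1: o_1 = (-3.5355, -3.5355, 2.0000)
after link 2: o_2 = (-4.9497, -2.1213, 4.0000)
after link 3: o_3 = (-7.8640, -2.0355, 1.8787)
after link 4: o_4 = (-7.5016, -1.1732, 1.5251)

-7.502 -1.173 1.525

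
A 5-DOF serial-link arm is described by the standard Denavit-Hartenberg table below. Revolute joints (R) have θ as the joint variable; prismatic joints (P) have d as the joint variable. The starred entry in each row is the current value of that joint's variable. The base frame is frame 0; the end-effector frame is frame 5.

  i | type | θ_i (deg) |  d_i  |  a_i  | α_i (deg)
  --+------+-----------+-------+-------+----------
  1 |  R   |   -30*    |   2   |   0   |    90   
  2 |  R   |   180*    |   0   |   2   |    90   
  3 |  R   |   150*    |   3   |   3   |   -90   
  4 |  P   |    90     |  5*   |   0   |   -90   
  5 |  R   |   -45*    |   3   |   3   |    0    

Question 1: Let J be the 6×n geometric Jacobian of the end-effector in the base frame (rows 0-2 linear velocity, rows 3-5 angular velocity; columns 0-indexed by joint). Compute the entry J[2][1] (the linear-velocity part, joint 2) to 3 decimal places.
1.561

axis z_1 = (-0.5000,-0.8660,0.0000); lever o_n−o_1 = (4.4352,4.5607,0.8787)
cross product → J_v[:, 1] = (-0.7610,0.4393,1.5607)
J_ω[:, 1] = z_1
entry J[2][1] = 1.5607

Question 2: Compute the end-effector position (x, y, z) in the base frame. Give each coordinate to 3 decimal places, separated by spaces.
after link 1: o_1 = (0.0000, 0.0000, 2.0000)
after link 2: o_2 = (-1.7321, 1.0000, 2.0000)
after link 3: o_3 = (-0.2321, -1.5981, 5.0000)
after link 4: o_4 = (4.0981, 0.9019, 5.0000)
after link 5: o_5 = (4.4352, 4.5607, 2.8787)

4.435 4.561 2.879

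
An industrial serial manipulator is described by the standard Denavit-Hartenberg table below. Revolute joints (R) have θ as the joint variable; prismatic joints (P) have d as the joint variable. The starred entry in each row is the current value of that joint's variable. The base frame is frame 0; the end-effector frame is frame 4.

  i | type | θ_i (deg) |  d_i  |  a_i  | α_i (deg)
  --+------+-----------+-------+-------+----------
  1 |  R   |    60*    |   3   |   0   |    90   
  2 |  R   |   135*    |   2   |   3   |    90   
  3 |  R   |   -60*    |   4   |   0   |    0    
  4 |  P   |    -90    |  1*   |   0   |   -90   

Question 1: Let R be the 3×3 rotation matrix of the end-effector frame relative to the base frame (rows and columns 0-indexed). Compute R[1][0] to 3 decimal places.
End-effector x-axis (col 0 of R) = (-0.1268,0.7803,-0.6124)
R[1][0] = 0.7803

0.780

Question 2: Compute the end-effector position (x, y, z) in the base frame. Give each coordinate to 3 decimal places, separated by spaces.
after link 1: o_1 = (0.0000, 0.0000, 3.0000)
after link 2: o_2 = (0.6714, -2.8371, 5.1213)
after link 3: o_3 = (2.0856, -0.3876, 7.9497)
after link 4: o_4 = (2.4392, 0.2247, 8.6569)

2.439 0.225 8.657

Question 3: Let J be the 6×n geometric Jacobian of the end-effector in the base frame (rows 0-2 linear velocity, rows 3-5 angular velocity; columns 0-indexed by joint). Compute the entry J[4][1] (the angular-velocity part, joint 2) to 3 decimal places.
axis z_1 = (0.8660,-0.5000,0.0000); lever o_n−o_1 = (2.4392,0.2247,5.6569)
cross product → J_v[:, 1] = (-2.8284,-4.8990,1.4142)
J_ω[:, 1] = z_1
entry J[4][1] = -0.5000

-0.500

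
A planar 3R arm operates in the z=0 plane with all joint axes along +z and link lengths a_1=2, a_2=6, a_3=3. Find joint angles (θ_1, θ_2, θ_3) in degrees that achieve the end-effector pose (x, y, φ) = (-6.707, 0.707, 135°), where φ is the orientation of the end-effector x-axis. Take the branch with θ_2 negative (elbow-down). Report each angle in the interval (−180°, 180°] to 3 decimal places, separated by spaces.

wrist centre = target − a_3·(cos φ, sin φ) = (-4.5857, -1.4143)
cos θ_2 = (23.0288−2²−6²)/(2·2·6) = -0.7071; θ_2 = -135.0023° (elbow-down)
β = atan2(-1.4143,-4.5857) = -162.8591°; ψ = atan2(-4.2425,-2.2428) = -117.8635°
θ_1 = β − ψ = -44.9957°
θ_3 = φ − θ_1 − θ_2 = -45.0020° (wrapped to (-180°,180°])

-44.996 -135.002 -45.002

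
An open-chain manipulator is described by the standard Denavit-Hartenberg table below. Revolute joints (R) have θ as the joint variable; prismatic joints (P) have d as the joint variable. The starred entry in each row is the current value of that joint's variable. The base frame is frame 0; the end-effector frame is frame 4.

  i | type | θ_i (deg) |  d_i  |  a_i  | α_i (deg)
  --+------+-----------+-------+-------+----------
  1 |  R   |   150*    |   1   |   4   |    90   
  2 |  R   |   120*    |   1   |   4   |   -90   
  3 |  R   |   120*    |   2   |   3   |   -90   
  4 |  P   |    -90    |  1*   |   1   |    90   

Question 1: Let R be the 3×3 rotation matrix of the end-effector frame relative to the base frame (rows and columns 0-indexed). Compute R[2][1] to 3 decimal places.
End-effector y-axis (col 1 of R) = (-0.1250,0.6495,-0.7500)
R[2][1] = -0.7500

-0.750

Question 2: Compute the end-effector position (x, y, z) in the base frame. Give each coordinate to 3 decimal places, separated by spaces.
after link 1: o_1 = (-3.4641, 2.0000, 1.0000)
after link 2: o_2 = (-1.2321, 1.8660, 4.4641)
after link 3: o_3 = (-1.6806, -0.8750, 2.1651)
after link 4: o_4 = (-1.0556, -0.6585, 0.9151)

-1.056 -0.658 0.915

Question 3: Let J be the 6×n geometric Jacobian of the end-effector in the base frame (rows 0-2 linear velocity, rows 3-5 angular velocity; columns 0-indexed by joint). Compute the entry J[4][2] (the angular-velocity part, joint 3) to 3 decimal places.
-0.433

axis z_2 = (0.7500,-0.4330,-0.5000); lever o_n−o_2 = (0.1764,-2.5245,-3.5490)
cross product → J_v[:, 2] = (0.2745,2.5736,-1.8170)
J_ω[:, 2] = z_2
entry J[4][2] = -0.4330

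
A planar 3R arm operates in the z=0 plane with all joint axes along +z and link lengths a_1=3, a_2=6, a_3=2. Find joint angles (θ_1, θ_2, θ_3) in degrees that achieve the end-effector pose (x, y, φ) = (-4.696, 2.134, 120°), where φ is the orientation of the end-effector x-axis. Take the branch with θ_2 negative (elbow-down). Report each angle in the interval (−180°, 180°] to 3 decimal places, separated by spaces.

-59.995 -150.004 -30.001

wrist centre = target − a_3·(cos φ, sin φ) = (-3.6960, 0.4019)
cos θ_2 = (13.8220−3²−6²)/(2·3·6) = -0.8661; θ_2 = -150.0035° (elbow-down)
β = atan2(0.4019,-3.6960) = 173.7933°; ψ = atan2(-2.9997,-2.1963) = -126.2112°
θ_1 = β − ψ = 300.0046°
θ_3 = φ − θ_1 − θ_2 = -30.0010° (wrapped to (-180°,180°])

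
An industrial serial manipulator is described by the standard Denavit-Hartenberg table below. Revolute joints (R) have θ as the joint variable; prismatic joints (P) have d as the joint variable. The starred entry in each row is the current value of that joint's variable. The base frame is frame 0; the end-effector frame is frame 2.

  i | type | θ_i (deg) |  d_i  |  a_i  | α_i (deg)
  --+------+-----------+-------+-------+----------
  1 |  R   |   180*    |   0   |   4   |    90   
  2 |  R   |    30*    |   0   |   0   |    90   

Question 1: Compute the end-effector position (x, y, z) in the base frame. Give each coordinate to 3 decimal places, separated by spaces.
after link 1: o_1 = (-4.0000, 0.0000, 0.0000)
after link 2: o_2 = (-4.0000, 0.0000, 0.0000)

-4.000 0.000 0.000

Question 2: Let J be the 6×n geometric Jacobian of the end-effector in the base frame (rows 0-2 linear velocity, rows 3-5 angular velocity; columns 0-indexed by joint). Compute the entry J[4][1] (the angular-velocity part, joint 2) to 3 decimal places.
axis z_1 = (0.0000,1.0000,0.0000); lever o_n−o_1 = (0.0000,0.0000,0.0000)
cross product → J_v[:, 1] = (0.0000,0.0000,0.0000)
J_ω[:, 1] = z_1
entry J[4][1] = 1.0000

1.000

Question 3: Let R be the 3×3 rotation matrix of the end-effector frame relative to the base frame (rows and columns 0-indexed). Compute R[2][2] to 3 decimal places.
-0.866

End-effector z-axis (col 2 of R) = (-0.5000,0.0000,-0.8660)
R[2][2] = -0.8660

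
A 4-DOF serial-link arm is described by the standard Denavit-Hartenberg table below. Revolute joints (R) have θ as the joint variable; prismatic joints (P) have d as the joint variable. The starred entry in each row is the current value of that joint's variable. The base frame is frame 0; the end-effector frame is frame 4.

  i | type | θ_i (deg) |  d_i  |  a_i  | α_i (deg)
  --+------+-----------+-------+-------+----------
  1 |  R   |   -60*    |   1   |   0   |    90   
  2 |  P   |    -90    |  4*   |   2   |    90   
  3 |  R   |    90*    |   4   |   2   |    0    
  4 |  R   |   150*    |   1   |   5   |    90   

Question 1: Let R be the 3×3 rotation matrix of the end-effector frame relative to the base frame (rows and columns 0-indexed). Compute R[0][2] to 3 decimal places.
-0.433

End-effector z-axis (col 2 of R) = (-0.4330,-0.2500,0.8660)
R[0][2] = -0.4330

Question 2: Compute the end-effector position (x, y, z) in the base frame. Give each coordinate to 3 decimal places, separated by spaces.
-3.946 3.495 1.500

after link 1: o_1 = (0.0000, 0.0000, 1.0000)
after link 2: o_2 = (-3.4641, -2.0000, -1.0000)
after link 3: o_3 = (-7.1962, 0.4641, -1.0000)
after link 4: o_4 = (-3.9462, 3.4952, 1.5000)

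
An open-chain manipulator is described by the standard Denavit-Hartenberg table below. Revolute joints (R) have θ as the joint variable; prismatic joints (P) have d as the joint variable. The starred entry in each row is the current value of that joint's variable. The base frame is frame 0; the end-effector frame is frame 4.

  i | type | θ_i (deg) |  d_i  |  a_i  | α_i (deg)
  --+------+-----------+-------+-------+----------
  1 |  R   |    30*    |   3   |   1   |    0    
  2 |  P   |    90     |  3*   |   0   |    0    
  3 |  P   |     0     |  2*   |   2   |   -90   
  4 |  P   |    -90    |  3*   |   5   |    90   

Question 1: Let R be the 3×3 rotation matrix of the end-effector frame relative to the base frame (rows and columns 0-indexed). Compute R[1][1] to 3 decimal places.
-0.500

End-effector y-axis (col 1 of R) = (-0.8660,-0.5000,0.0000)
R[1][1] = -0.5000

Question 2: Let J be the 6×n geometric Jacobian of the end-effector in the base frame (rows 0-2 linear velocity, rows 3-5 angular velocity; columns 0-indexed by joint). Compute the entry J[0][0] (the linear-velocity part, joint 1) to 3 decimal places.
axis z_0 = ẑ; lever o_n−o_0 = (-2.7321,0.7321,13.0000)
cross product → J_v[:, 0] = (-0.7321,-2.7321,0.0000)
J_ω[:, 0] = z_0
entry J[0][0] = -0.7321

-0.732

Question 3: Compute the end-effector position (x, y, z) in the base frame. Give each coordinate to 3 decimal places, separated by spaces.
-2.732 0.732 13.000

after link 1: o_1 = (0.8660, 0.5000, 3.0000)
after link 2: o_2 = (0.8660, 0.5000, 6.0000)
after link 3: o_3 = (-0.1340, 2.2321, 8.0000)
after link 4: o_4 = (-2.7321, 0.7321, 13.0000)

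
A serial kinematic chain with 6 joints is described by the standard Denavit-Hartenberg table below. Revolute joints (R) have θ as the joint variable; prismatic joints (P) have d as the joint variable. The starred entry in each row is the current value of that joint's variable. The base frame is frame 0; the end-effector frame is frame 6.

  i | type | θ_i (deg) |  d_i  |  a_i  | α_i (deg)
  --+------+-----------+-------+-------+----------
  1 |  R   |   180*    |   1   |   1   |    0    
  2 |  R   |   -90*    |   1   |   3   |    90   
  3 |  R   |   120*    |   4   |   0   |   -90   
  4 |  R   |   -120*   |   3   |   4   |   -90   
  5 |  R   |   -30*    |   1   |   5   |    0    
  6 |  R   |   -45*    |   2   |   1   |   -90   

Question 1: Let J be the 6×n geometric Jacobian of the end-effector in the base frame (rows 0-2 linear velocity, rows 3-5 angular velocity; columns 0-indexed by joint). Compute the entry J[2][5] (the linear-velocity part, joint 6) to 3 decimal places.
axis z_5 = (0.5000,-0.4330,0.7500); lever o_n−o_5 = (1.2241,-1.6378,0.9050)
cross product → J_v[:, 5] = (0.8365,0.4656,-0.2888)
J_ω[:, 5] = z_5
entry J[2][5] = -0.2888

-0.289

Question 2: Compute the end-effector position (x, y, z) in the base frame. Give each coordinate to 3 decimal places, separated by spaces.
after link 1: o_1 = (-1.0000, 0.0000, 1.0000)
after link 2: o_2 = (-1.0000, 3.0000, 2.0000)
after link 3: o_3 = (3.0000, 3.0000, 2.0000)
after link 4: o_4 = (6.4641, 1.4019, -1.2321)
after link 5: o_5 = (10.7141, -0.1136, -3.6071)
after link 6: o_6 = (11.9382, -1.7515, -2.7021)

11.938 -1.751 -2.702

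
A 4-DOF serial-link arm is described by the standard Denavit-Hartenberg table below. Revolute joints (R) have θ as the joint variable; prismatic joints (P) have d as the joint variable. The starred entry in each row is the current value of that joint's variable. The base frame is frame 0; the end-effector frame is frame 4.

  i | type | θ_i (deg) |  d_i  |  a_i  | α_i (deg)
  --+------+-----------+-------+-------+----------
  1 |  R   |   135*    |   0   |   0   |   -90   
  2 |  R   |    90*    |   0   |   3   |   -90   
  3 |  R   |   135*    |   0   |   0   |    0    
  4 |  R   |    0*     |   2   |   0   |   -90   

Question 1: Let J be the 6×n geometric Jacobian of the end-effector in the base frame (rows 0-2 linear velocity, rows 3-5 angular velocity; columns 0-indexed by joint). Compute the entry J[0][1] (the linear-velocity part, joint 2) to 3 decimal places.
axis z_1 = (-0.7071,-0.7071,0.0000); lever o_n−o_1 = (1.4142,-1.4142,-3.0000)
cross product → J_v[:, 1] = (2.1213,-2.1213,2.0000)
J_ω[:, 1] = z_1
entry J[0][1] = 2.1213

2.121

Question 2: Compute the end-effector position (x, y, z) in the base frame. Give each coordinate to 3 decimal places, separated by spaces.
1.414 -1.414 -3.000

after link 1: o_1 = (0.0000, 0.0000, 0.0000)
after link 2: o_2 = (-0.0000, 0.0000, -3.0000)
after link 3: o_3 = (-0.0000, 0.0000, -3.0000)
after link 4: o_4 = (1.4142, -1.4142, -3.0000)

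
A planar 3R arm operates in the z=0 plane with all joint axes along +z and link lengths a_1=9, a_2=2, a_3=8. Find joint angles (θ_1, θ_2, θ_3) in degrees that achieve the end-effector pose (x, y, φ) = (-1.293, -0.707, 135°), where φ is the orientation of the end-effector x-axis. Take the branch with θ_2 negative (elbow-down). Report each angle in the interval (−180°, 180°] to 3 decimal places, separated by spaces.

wrist centre = target − a_3·(cos φ, sin φ) = (4.3639, -6.3639)
cos θ_2 = (59.5419−9²−2²)/(2·9·2) = -0.7072; θ_2 = -135.0052° (elbow-down)
β = atan2(-6.3639,4.3639) = -55.5606°; ψ = atan2(-1.4141,7.5857) = -10.5596°
θ_1 = β − ψ = -45.0010°
θ_3 = φ − θ_1 − θ_2 = -44.9939° (wrapped to (-180°,180°])

-45.001 -135.005 -44.994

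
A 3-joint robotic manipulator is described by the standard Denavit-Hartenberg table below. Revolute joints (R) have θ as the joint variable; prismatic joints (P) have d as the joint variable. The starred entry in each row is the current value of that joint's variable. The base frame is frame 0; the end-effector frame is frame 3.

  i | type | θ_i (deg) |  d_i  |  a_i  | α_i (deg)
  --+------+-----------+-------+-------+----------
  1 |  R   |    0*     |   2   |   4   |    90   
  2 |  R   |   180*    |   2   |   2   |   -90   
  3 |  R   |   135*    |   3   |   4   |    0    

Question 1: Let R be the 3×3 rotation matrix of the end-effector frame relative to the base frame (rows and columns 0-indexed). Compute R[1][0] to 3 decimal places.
0.707

End-effector x-axis (col 0 of R) = (0.7071,0.7071,-0.0000)
R[1][0] = 0.7071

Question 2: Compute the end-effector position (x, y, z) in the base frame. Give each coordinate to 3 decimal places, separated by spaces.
4.828 0.828 -1.000

after link 1: o_1 = (4.0000, 0.0000, 2.0000)
after link 2: o_2 = (2.0000, -2.0000, 2.0000)
after link 3: o_3 = (4.8284, 0.8284, -1.0000)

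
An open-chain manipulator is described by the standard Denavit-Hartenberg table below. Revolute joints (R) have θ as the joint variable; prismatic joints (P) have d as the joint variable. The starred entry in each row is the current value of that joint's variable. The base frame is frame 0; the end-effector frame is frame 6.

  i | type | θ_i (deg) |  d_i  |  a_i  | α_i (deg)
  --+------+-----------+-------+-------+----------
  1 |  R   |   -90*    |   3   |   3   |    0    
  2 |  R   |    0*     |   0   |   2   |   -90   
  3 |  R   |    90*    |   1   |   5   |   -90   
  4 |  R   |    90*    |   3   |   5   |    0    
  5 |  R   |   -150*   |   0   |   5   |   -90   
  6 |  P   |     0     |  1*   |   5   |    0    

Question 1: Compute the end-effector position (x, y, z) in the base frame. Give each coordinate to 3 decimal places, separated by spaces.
after link 1: o_1 = (0.0000, -3.0000, 3.0000)
after link 2: o_2 = (0.0000, -5.0000, 3.0000)
after link 3: o_3 = (1.0000, -5.0000, -2.0000)
after link 4: o_4 = (-4.0000, -2.0000, -2.0000)
after link 5: o_5 = (0.3301, -2.0000, -4.5000)
after link 6: o_6 = (4.1603, -2.0000, -7.8660)

4.160 -2.000 -7.866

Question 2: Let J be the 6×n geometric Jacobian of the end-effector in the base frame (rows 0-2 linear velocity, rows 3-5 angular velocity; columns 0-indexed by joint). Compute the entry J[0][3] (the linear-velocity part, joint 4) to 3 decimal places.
-5.866

axis z_3 = (0.0000,1.0000,-0.0000); lever o_n−o_3 = (3.1603,3.0000,-5.8660)
cross product → J_v[:, 3] = (-5.8660,-0.0000,-3.1603)
J_ω[:, 3] = z_3
entry J[0][3] = -5.8660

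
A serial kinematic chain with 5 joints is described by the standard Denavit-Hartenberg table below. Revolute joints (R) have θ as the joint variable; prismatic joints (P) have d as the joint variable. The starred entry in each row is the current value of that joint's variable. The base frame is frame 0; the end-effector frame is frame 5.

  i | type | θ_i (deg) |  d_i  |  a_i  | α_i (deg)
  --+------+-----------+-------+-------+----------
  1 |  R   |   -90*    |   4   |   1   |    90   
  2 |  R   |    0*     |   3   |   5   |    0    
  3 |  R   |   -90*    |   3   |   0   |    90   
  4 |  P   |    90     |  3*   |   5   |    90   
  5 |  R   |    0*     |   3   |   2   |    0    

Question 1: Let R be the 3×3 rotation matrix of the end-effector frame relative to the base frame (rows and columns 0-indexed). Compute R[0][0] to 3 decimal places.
End-effector x-axis (col 0 of R) = (-1.0000,-0.0000,0.0000)
R[0][0] = -1.0000

-1.000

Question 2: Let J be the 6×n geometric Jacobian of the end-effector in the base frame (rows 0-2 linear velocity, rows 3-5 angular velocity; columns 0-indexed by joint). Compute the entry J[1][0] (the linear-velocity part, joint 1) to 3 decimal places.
-13.000

axis z_0 = ẑ; lever o_n−o_0 = (-13.0000,-3.0000,1.0000)
cross product → J_v[:, 0] = (3.0000,-13.0000,0.0000)
J_ω[:, 0] = z_0
entry J[1][0] = -13.0000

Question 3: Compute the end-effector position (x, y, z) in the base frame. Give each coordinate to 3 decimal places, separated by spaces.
after link 1: o_1 = (0.0000, -1.0000, 4.0000)
after link 2: o_2 = (-3.0000, -6.0000, 4.0000)
after link 3: o_3 = (-6.0000, -6.0000, 4.0000)
after link 4: o_4 = (-11.0000, -3.0000, 4.0000)
after link 5: o_5 = (-13.0000, -3.0000, 1.0000)

-13.000 -3.000 1.000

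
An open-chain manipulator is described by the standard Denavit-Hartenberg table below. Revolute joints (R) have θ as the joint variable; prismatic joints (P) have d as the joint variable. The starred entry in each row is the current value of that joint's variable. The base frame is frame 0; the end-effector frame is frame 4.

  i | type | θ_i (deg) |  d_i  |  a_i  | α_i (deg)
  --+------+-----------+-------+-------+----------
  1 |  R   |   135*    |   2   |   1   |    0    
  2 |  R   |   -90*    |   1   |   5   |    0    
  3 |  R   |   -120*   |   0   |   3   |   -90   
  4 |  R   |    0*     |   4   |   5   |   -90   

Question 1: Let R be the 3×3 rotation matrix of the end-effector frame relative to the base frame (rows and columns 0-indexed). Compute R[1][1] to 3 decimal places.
-0.259

End-effector y-axis (col 1 of R) = (-0.9659,-0.2588,-0.0000)
R[1][1] = -0.2588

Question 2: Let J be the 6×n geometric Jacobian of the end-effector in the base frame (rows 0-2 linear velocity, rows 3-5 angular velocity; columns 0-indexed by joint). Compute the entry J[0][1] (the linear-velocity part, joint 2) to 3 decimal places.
3.157

axis z_1 = (0.0000,0.0000,1.0000); lever o_n−o_1 = (9.4698,-3.1566,1.0000)
cross product → J_v[:, 1] = (3.1566,9.4698,-0.0000)
J_ω[:, 1] = z_1
entry J[0][1] = 3.1566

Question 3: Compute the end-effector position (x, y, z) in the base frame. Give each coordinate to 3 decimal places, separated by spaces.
8.763 -2.449 3.000

after link 1: o_1 = (-0.7071, 0.7071, 2.0000)
after link 2: o_2 = (2.8284, 4.2426, 3.0000)
after link 3: o_3 = (3.6049, 1.3449, 3.0000)
after link 4: o_4 = (8.7627, -2.4495, 3.0000)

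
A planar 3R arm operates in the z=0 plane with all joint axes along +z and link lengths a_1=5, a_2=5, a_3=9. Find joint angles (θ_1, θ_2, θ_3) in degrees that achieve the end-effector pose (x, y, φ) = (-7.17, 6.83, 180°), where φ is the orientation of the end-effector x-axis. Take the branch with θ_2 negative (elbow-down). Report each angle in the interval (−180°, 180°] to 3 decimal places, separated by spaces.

120.002 -90.003 150.001

wrist centre = target − a_3·(cos φ, sin φ) = (1.8300, 6.8300)
cos θ_2 = (49.9978−5²−5²)/(2·5·5) = -0.0000; θ_2 = -90.0025° (elbow-down)
β = atan2(6.8300,1.8300) = 75.0007°; ψ = atan2(-5.0000,4.9998) = -45.0013°
θ_1 = β − ψ = 120.0020°
θ_3 = φ − θ_1 − θ_2 = 150.0005° (wrapped to (-180°,180°])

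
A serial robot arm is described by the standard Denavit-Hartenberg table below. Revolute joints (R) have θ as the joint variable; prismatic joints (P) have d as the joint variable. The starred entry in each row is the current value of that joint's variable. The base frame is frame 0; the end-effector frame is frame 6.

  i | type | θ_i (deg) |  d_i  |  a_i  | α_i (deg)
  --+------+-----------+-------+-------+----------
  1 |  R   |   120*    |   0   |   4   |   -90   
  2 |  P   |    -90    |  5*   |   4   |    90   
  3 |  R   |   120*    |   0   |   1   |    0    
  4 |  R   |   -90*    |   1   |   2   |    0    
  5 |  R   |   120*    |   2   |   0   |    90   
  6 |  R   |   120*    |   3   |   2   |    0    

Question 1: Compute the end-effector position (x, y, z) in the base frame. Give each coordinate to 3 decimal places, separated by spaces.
-7.397 -5.116 7.598

after link 1: o_1 = (-2.0000, 3.4641, 0.0000)
after link 2: o_2 = (-6.3301, 0.9641, 4.0000)
after link 3: o_3 = (-7.0801, 0.5311, 3.5000)
after link 4: o_4 = (-7.4462, -0.8349, 5.2321)
after link 5: o_5 = (-6.4462, -2.5670, 5.2321)
after link 6: o_6 = (-7.3971, -5.1160, 7.5981)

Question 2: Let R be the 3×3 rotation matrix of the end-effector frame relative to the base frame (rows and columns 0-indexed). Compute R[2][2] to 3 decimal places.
0.500

End-effector z-axis (col 2 of R) = (-0.7500,-0.4330,0.5000)
R[2][2] = 0.5000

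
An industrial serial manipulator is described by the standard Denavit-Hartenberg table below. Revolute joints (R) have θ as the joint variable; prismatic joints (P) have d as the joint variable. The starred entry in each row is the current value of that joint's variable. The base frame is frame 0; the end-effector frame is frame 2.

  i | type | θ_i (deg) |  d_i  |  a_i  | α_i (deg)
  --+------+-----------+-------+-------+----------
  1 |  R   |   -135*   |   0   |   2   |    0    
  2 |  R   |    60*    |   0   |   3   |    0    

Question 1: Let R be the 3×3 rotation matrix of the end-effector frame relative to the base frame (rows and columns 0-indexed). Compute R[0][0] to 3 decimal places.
0.259

End-effector x-axis (col 0 of R) = (0.2588,-0.9659,0.0000)
R[0][0] = 0.2588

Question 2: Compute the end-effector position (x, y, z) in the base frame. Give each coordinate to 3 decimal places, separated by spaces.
after link 1: o_1 = (-1.4142, -1.4142, 0.0000)
after link 2: o_2 = (-0.6378, -4.3120, 0.0000)

-0.638 -4.312 0.000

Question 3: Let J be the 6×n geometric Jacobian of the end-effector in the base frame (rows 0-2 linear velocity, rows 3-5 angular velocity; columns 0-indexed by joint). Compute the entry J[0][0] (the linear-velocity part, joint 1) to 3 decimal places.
4.312

axis z_0 = ẑ; lever o_n−o_0 = (-0.6378,-4.3120,0.0000)
cross product → J_v[:, 0] = (4.3120,-0.6378,0.0000)
J_ω[:, 0] = z_0
entry J[0][0] = 4.3120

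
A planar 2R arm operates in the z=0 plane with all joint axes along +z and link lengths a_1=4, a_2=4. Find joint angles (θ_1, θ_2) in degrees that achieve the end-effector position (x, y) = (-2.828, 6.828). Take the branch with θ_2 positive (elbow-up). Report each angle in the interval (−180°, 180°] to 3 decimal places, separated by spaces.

cos θ_2 = (54.6192−4²−4²)/(2·4·4) = 0.7068; θ_2 = 45.0209° (elbow-up)
β = atan2(6.8280,-2.8280) = 112.4982°; ψ = atan2(2.8295,6.8274) = 22.5104°
θ_1 = β − ψ = 89.9878°

89.988 45.021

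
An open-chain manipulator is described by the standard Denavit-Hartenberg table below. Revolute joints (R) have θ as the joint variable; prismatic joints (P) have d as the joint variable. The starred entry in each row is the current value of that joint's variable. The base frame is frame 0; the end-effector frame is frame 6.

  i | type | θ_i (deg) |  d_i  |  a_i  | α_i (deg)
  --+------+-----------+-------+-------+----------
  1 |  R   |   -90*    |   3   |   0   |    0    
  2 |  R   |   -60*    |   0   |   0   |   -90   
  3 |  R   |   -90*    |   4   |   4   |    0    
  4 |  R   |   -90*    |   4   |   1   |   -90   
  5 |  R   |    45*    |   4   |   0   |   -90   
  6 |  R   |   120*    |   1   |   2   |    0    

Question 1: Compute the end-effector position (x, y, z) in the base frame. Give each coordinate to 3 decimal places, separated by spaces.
after link 1: o_1 = (0.0000, 0.0000, 3.0000)
after link 2: o_2 = (0.0000, 0.0000, 3.0000)
after link 3: o_3 = (2.0000, -3.4641, 7.0000)
after link 4: o_4 = (4.8660, -6.4282, 7.0000)
after link 5: o_5 = (4.8660, -6.4282, 11.0000)
after link 6: o_6 = (3.6413, -7.1353, 9.2679)

3.641 -7.135 9.268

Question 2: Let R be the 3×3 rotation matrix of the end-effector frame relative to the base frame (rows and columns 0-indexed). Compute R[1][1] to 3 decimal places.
-0.837

End-effector y-axis (col 1 of R) = (-0.2241,-0.8365,0.5000)
R[1][1] = -0.8365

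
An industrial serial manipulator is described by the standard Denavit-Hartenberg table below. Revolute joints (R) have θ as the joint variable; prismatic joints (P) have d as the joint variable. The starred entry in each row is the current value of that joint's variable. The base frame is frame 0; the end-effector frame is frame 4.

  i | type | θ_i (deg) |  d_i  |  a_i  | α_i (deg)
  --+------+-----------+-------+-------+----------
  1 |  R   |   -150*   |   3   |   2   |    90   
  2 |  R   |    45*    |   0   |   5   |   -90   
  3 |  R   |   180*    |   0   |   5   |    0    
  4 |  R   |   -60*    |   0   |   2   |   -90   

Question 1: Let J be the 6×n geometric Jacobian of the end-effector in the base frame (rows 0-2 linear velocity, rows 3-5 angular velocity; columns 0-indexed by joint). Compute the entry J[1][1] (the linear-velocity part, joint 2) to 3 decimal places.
axis z_1 = (-0.5000,0.8660,0.0000); lever o_n−o_1 = (1.4784,-1.1464,-0.7071)
cross product → J_v[:, 1] = (-0.6124,-0.3536,-0.7071)
J_ω[:, 1] = z_1
entry J[1][1] = -0.3536

-0.354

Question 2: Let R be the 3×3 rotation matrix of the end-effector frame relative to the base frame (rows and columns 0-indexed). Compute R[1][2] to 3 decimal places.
0.739

End-effector z-axis (col 2 of R) = (0.2803,0.7392,-0.6124)
R[1][2] = 0.7392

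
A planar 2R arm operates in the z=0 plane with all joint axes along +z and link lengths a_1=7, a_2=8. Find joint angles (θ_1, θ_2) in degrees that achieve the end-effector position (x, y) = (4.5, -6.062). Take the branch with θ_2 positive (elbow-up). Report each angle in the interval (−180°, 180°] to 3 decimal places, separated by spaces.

-120.000 120.001

cos θ_2 = (56.9978−7²−8²)/(2·7·8) = -0.5000; θ_2 = 120.0013° (elbow-up)
β = atan2(-6.0620,4.5000) = -53.4124°; ψ = atan2(6.9281,2.9998) = 66.5876°
θ_1 = β − ψ = -120.0000°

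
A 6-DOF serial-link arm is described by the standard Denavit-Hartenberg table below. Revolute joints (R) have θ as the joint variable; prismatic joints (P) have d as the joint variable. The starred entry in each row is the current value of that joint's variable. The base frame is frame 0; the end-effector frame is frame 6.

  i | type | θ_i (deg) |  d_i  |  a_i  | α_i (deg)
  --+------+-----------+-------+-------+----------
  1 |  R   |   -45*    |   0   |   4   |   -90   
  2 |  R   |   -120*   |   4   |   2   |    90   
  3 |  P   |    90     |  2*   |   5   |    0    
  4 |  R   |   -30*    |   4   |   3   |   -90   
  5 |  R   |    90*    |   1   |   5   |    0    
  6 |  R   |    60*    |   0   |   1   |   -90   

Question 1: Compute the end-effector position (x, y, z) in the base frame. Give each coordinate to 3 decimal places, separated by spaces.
after link 1: o_1 = (2.8284, -2.8284, 0.0000)
after link 2: o_2 = (4.9497, 0.7071, 1.7321)
after link 3: o_3 = (7.2605, 5.4674, 0.7321)
after link 4: o_4 = (6.1178, 10.2843, 0.0311)
after link 5: o_5 = (9.8394, 7.2698, 1.7811)
after link 6: o_6 = (9.7684, 6.2802, 1.6561)

9.768 6.280 1.656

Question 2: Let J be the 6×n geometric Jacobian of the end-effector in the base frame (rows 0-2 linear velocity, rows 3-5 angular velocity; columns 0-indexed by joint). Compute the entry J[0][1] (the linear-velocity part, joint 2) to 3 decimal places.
axis z_1 = (0.7071,0.7071,0.0000); lever o_n−o_1 = (6.9400,9.1086,1.6561)
cross product → J_v[:, 1] = (1.1710,-1.1710,1.5335)
J_ω[:, 1] = z_1
entry J[0][1] = 1.1710

1.171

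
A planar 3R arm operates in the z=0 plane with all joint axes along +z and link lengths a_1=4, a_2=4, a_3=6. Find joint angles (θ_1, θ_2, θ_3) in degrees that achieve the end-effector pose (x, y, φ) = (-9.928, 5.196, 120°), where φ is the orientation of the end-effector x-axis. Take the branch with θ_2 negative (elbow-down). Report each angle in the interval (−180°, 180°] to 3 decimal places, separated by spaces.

wrist centre = target − a_3·(cos φ, sin φ) = (-6.9280, -0.0002)
cos θ_2 = (47.9972−4²−4²)/(2·4·4) = 0.4999; θ_2 = -60.0058° (elbow-down)
β = atan2(-0.0002,-6.9280) = -179.9987°; ψ = atan2(-3.4643,5.9996) = -30.0029°
θ_1 = β − ψ = -149.9958°
θ_3 = φ − θ_1 − θ_2 = -29.9983° (wrapped to (-180°,180°])

-149.996 -60.006 -29.998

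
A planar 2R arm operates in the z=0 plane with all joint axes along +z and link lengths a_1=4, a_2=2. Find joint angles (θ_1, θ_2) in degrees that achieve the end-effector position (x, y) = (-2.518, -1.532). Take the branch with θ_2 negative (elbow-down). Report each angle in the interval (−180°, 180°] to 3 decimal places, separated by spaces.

-120.007 -134.995

cos θ_2 = (8.6873−4²−2²)/(2·4·2) = -0.7070; θ_2 = -134.9946° (elbow-down)
β = atan2(-1.5320,-2.5180) = -148.6829°; ψ = atan2(-1.4143,2.5859) = -28.6761°
θ_1 = β − ψ = -120.0068°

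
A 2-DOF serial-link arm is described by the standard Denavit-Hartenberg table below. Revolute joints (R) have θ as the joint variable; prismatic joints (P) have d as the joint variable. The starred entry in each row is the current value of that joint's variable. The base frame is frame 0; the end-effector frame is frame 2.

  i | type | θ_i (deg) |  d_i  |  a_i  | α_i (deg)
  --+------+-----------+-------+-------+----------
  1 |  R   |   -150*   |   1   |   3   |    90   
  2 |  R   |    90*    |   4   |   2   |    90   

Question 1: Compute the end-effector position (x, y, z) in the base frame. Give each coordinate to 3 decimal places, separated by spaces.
after link 1: o_1 = (-2.5981, -1.5000, 1.0000)
after link 2: o_2 = (-4.5981, 1.9641, 3.0000)

-4.598 1.964 3.000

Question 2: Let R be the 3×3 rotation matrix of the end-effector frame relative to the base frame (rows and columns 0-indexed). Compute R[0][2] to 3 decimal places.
-0.866

End-effector z-axis (col 2 of R) = (-0.8660,-0.5000,-0.0000)
R[0][2] = -0.8660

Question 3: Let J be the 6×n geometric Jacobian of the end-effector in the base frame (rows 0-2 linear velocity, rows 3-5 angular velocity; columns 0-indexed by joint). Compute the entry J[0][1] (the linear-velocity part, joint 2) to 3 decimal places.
1.732

axis z_1 = (-0.5000,0.8660,0.0000); lever o_n−o_1 = (-2.0000,3.4641,2.0000)
cross product → J_v[:, 1] = (1.7321,1.0000,0.0000)
J_ω[:, 1] = z_1
entry J[0][1] = 1.7321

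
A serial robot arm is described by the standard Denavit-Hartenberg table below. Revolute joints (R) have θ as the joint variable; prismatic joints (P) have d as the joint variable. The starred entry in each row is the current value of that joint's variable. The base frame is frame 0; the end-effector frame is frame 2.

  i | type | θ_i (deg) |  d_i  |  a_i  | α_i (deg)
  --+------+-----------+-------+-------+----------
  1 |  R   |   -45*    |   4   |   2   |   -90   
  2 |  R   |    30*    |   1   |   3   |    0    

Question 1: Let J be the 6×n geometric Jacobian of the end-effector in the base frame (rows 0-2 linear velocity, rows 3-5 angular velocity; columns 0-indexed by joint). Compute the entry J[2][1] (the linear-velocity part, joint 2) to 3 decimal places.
axis z_1 = (0.7071,0.7071,0.0000); lever o_n−o_1 = (2.5442,-1.1300,-1.5000)
cross product → J_v[:, 1] = (-1.0607,1.0607,-2.5981)
J_ω[:, 1] = z_1
entry J[2][1] = -2.5981

-2.598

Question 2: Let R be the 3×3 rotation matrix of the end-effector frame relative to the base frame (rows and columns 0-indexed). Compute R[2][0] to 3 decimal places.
End-effector x-axis (col 0 of R) = (0.6124,-0.6124,-0.5000)
R[2][0] = -0.5000

-0.500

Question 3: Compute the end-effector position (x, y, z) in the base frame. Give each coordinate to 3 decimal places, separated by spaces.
3.958 -2.544 2.500

after link 1: o_1 = (1.4142, -1.4142, 4.0000)
after link 2: o_2 = (3.9584, -2.5442, 2.5000)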